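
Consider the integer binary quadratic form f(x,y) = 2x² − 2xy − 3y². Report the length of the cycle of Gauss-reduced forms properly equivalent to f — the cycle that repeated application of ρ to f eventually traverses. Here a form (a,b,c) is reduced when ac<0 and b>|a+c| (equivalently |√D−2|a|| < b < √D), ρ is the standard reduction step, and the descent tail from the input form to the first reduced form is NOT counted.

D = 28, ⌊√D⌋ = 5
descent: ρ → (-3,2,2)  [lands on river]
river: ρ → (2,2,-3)
river: ρ → (-3,4,1)
river: ρ → (1,4,-3)
ρ-cycle length = 4 (tail of 1 descent step not counted)

4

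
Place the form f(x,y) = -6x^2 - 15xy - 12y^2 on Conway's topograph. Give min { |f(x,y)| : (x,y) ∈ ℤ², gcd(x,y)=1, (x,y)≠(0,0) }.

translate: b→3 (≡15 mod 12), so (6,15,12)→(6,3,3)
flip: (6,3,3)→(3,-3,6)
translate: b→3 (≡-3 mod 6), so (3,-3,6)→(3,3,6)
reduced (well bottom): (3,3,6) with a≤c, −a<b≤a
well minimum |f| = |-3| = 3 (negative-definite)

3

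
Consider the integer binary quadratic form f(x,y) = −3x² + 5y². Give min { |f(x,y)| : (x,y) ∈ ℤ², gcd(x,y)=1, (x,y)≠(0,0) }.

descent: ρ → (5,0,-3)
descent: ρ → (-3,6,2)  [lands on river]
river: ρ → (2,6,-3)
closes: descent 2, river 2
min |a| on river = 2

2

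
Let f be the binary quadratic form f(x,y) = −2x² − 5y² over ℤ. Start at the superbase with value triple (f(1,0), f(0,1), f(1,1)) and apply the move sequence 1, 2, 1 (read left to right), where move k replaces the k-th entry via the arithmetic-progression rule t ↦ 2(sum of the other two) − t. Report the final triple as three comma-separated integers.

start (-2,-5,-7) = (f(1,0),f(0,1),f(1,1))
replace slot 1: 2·((-5)+(-7)) − (-2) = -22 → (-22,-5,-7)
replace slot 2: 2·((-22)+(-7)) − (-5) = -53 → (-22,-53,-7)
replace slot 1: 2·((-53)+(-7)) − (-22) = -98 → (-98,-53,-7)

-98,-53,-7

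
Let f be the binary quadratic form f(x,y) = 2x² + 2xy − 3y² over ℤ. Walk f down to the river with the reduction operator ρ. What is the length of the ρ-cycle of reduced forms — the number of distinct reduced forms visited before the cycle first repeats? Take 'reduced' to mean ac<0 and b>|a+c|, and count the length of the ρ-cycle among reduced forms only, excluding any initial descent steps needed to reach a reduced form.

D = 28, ⌊√D⌋ = 5
river: ρ → (-3,4,1)
river: ρ → (1,4,-3)
river: ρ → (-3,2,2)
river: ρ → (2,2,-3)
ρ-cycle length = 4 (tail of 0 descent steps not counted)

4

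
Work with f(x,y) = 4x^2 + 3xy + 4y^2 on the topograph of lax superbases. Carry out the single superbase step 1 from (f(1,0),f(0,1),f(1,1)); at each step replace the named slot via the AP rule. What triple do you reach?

start (4,4,11) = (f(1,0),f(0,1),f(1,1))
replace slot 1: 2·(4+11) − 4 = 26 → (26,4,11)

26,4,11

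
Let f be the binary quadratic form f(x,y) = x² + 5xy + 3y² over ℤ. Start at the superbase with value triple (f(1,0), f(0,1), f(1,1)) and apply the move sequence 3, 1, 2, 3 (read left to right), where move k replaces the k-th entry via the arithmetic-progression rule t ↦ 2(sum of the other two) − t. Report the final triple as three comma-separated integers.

start (1,3,9) = (f(1,0),f(0,1),f(1,1))
replace slot 3: 2·(1+3) − 9 = -1 → (1,3,-1)
replace slot 1: 2·(3+(-1)) − 1 = 3 → (3,3,-1)
replace slot 2: 2·(3+(-1)) − 3 = 1 → (3,1,-1)
replace slot 3: 2·(3+1) − (-1) = 9 → (3,1,9)

3,1,9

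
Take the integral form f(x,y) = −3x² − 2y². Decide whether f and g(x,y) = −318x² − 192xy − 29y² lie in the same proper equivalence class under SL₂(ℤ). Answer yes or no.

D₁ = -24, D₂ = -24
f is negative-definite; reduce −f:
−f: flip: (3,0,2)→(2,0,3)
−f: reduced (well bottom): (2,0,3) with a≤c, −a<b≤a
flip sign back: reduced form of f is (-2,0,-3)
g is negative-definite; reduce −g:
−g: flip: (318,192,29)→(29,-192,318)
−g: translate: b→-18 (≡-192 mod 58), so (29,-192,318)→(29,-18,3)
−g: flip: (29,-18,3)→(3,18,29)
−g: translate: b→0 (≡18 mod 6), so (3,18,29)→(3,0,2)
−g: flip: (3,0,2)→(2,0,3)
−g: reduced (well bottom): (2,0,3) with a≤c, −a<b≤a
flip sign back: reduced form of g is (-2,0,-3)
reduced forms (-2, 0, -3) vs (-2, 0, -3) ⇒ equivalent

yes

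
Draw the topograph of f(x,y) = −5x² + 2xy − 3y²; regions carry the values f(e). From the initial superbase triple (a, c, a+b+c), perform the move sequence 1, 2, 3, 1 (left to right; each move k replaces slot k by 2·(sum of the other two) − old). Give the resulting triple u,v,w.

start (-5,-3,-6) = (f(1,0),f(0,1),f(1,1))
replace slot 1: 2·((-3)+(-6)) − (-5) = -13 → (-13,-3,-6)
replace slot 2: 2·((-13)+(-6)) − (-3) = -35 → (-13,-35,-6)
replace slot 3: 2·((-13)+(-35)) − (-6) = -90 → (-13,-35,-90)
replace slot 1: 2·((-35)+(-90)) − (-13) = -237 → (-237,-35,-90)

-237,-35,-90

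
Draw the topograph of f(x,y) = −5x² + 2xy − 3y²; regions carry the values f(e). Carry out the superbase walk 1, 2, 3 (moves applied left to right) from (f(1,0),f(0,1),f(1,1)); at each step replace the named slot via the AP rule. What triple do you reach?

start (-5,-3,-6) = (f(1,0),f(0,1),f(1,1))
replace slot 1: 2·((-3)+(-6)) − (-5) = -13 → (-13,-3,-6)
replace slot 2: 2·((-13)+(-6)) − (-3) = -35 → (-13,-35,-6)
replace slot 3: 2·((-13)+(-35)) − (-6) = -90 → (-13,-35,-90)

-13,-35,-90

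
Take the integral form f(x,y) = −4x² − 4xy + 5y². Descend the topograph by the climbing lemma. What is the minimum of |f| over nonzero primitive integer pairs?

descent: ρ → (5,4,-4)  [lands on river]
river: ρ → (-4,4,5)
river: ρ → (5,6,-3)
river: ρ → (-3,6,5)
closes: descent 1, river 4
min |a| on river = 3

3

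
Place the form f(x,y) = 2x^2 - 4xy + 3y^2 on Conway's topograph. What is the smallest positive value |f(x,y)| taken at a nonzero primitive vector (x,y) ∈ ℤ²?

translate: b→0 (≡-4 mod 4), so (2,-4,3)→(2,0,1)
flip: (2,0,1)→(1,0,2)
reduced (well bottom): (1,0,2) with a≤c, −a<b≤a
well minimum = a = 1

1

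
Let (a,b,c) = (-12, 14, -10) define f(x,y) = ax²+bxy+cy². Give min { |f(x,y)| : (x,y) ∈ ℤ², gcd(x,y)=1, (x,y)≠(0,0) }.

translate: b→10 (≡-14 mod 24), so (12,-14,10)→(12,10,8)
flip: (12,10,8)→(8,-10,12)
translate: b→6 (≡-10 mod 16), so (8,-10,12)→(8,6,10)
reduced (well bottom): (8,6,10) with a≤c, −a<b≤a
well minimum |f| = |-8| = 8 (negative-definite)

8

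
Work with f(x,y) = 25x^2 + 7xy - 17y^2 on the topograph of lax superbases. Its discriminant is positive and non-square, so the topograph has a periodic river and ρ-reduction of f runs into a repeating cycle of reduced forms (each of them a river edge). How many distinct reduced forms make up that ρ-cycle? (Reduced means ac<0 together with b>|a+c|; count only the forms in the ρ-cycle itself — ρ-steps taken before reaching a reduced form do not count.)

D = 1749, ⌊√D⌋ = 41
descent: ρ → (-17,27,15)  [lands on river]
river: ρ → (15,33,-11)
river: ρ → (-11,33,15)
river: ρ → (15,27,-17)
river: ρ → (-17,41,1)
river: ρ → (1,41,-17)
ρ-cycle length = 6 (tail of 1 descent step not counted)

6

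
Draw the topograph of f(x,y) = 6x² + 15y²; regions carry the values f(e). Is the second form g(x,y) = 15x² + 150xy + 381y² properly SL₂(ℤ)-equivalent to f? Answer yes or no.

D₁ = -360, D₂ = -360
f: reduced (well bottom): (6,0,15) with a≤c, −a<b≤a
g: translate: b→0 (≡150 mod 30), so (15,150,381)→(15,0,6)
g: flip: (15,0,6)→(6,0,15)
g: reduced (well bottom): (6,0,15) with a≤c, −a<b≤a
reduced forms (6, 0, 15) vs (6, 0, 15) ⇒ equivalent

yes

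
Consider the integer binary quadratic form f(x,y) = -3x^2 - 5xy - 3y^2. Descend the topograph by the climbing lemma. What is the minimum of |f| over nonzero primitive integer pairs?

translate: b→-1 (≡5 mod 6), so (3,5,3)→(3,-1,1)
flip: (3,-1,1)→(1,1,3)
reduced (well bottom): (1,1,3) with a≤c, −a<b≤a
well minimum |f| = |-1| = 1 (negative-definite)

1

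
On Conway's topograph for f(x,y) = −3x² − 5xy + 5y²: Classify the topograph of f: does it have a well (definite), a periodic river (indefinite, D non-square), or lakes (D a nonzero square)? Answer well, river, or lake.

D = b²−4ac = (-5)² − 4·(-3)·5 = 85
D > 0 non-square ⇒ indefinite ⇒ periodic river

river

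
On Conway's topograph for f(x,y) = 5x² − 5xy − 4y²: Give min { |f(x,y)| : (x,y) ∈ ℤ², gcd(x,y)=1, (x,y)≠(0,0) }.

descent: ρ → (-4,5,5)  [lands on river]
river: ρ → (5,5,-4)
river: ρ → (-4,3,6)
river: ρ → (6,9,-1)
river: ρ → (-1,9,6)
river: ρ → (6,3,-4)
closes: descent 1, river 6
min |a| on river = 1

1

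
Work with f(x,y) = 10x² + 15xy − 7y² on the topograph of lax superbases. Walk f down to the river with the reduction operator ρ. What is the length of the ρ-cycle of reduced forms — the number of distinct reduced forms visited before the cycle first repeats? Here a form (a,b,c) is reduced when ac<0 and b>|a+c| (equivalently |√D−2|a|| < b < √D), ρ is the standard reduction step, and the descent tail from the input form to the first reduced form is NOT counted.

D = 505, ⌊√D⌋ = 22
river: ρ → (-7,13,12)
river: ρ → (12,11,-8)
river: ρ → (-8,21,2)
river: ρ → (2,19,-18)
river: ρ → (-18,17,3)
river: ρ → (3,19,-12)
river: ρ → (-12,5,10)
river: ρ → (10,15,-7)
ρ-cycle length = 8 (tail of 0 descent steps not counted)

8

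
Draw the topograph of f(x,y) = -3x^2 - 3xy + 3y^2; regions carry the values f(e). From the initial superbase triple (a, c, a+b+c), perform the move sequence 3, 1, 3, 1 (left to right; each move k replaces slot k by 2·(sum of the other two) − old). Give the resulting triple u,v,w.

start (-3,3,-3) = (f(1,0),f(0,1),f(1,1))
replace slot 3: 2·((-3)+3) − (-3) = 3 → (-3,3,3)
replace slot 1: 2·(3+3) − (-3) = 15 → (15,3,3)
replace slot 3: 2·(15+3) − 3 = 33 → (15,3,33)
replace slot 1: 2·(3+33) − 15 = 57 → (57,3,33)

57,3,33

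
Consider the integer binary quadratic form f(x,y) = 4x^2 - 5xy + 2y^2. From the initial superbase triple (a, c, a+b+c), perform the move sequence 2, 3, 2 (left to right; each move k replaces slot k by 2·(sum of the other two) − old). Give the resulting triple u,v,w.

start (4,2,1) = (f(1,0),f(0,1),f(1,1))
replace slot 2: 2·(4+1) − 2 = 8 → (4,8,1)
replace slot 3: 2·(4+8) − 1 = 23 → (4,8,23)
replace slot 2: 2·(4+23) − 8 = 46 → (4,46,23)

4,46,23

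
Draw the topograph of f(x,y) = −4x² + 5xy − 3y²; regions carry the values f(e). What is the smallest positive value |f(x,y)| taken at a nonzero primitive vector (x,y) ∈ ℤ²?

translate: b→3 (≡-5 mod 8), so (4,-5,3)→(4,3,2)
flip: (4,3,2)→(2,-3,4)
translate: b→1 (≡-3 mod 4), so (2,-3,4)→(2,1,3)
reduced (well bottom): (2,1,3) with a≤c, −a<b≤a
well minimum |f| = |-2| = 2 (negative-definite)

2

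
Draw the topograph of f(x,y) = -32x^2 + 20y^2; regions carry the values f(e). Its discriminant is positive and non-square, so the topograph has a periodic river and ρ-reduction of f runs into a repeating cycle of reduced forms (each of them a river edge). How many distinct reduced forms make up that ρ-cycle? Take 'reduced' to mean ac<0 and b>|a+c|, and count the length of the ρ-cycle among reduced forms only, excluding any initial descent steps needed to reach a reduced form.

D = 2560, ⌊√D⌋ = 50
descent: ρ → (20,40,-12)  [lands on river]
river: ρ → (-12,32,32)
river: ρ → (32,32,-12)
river: ρ → (-12,40,20)
ρ-cycle length = 4 (tail of 1 descent step not counted)

4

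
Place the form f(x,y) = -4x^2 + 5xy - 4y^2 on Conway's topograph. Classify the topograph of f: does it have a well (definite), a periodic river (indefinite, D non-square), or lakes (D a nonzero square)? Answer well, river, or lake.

D = b²−4ac = 5² − 4·(-4)·(-4) = -39
D < 0 ⇒ definite ⇒ every region one sign ⇒ single well

well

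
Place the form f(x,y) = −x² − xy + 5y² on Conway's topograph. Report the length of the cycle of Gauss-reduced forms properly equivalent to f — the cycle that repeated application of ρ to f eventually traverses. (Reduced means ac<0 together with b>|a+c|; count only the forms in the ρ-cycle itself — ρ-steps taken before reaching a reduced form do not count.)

D = 21, ⌊√D⌋ = 4
descent: ρ → (5,1,-1)
descent: ρ → (-1,3,3)  [lands on river]
river: ρ → (3,3,-1)
ρ-cycle length = 2 (tail of 2 descent steps not counted)

2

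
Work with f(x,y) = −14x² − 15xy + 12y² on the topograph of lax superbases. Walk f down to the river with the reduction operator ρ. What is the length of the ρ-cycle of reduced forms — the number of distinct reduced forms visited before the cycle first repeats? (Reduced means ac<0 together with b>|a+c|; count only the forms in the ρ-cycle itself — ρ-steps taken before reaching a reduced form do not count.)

D = 897, ⌊√D⌋ = 29
descent: ρ → (12,15,-14)  [lands on river]
river: ρ → (-14,13,13)
river: ρ → (13,13,-14)
river: ρ → (-14,15,12)
river: ρ → (12,9,-17)
river: ρ → (-17,25,4)
river: ρ → (4,23,-23)
river: ρ → (-23,23,4)
river: ρ → (4,25,-17)
river: ρ → (-17,9,12)
ρ-cycle length = 10 (tail of 1 descent step not counted)

10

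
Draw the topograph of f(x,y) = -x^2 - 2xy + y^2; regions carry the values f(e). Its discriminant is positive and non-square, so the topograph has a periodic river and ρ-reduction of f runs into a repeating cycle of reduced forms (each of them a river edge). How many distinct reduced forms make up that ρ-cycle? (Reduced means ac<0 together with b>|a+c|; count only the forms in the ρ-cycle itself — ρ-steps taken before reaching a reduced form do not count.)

D = 8, ⌊√D⌋ = 2
descent: ρ → (1,2,-1)  [lands on river]
river: ρ → (-1,2,1)
ρ-cycle length = 2 (tail of 1 descent step not counted)

2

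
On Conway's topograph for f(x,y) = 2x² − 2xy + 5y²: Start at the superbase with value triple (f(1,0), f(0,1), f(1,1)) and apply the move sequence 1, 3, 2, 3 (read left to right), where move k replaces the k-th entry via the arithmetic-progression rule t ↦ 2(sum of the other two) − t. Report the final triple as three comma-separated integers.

start (2,5,5) = (f(1,0),f(0,1),f(1,1))
replace slot 1: 2·(5+5) − 2 = 18 → (18,5,5)
replace slot 3: 2·(18+5) − 5 = 41 → (18,5,41)
replace slot 2: 2·(18+41) − 5 = 113 → (18,113,41)
replace slot 3: 2·(18+113) − 41 = 221 → (18,113,221)

18,113,221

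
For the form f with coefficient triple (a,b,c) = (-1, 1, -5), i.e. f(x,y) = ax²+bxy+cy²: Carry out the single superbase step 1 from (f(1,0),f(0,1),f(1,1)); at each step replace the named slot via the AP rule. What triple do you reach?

start (-1,-5,-5) = (f(1,0),f(0,1),f(1,1))
replace slot 1: 2·((-5)+(-5)) − (-1) = -19 → (-19,-5,-5)

-19,-5,-5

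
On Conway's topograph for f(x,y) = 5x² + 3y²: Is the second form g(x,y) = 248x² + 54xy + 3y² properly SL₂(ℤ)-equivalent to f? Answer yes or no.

D₁ = -60, D₂ = -60
f: flip: (5,0,3)→(3,0,5)
f: reduced (well bottom): (3,0,5) with a≤c, −a<b≤a
g: flip: (248,54,3)→(3,-54,248)
g: translate: b→0 (≡-54 mod 6), so (3,-54,248)→(3,0,5)
g: reduced (well bottom): (3,0,5) with a≤c, −a<b≤a
reduced forms (3, 0, 5) vs (3, 0, 5) ⇒ equivalent

yes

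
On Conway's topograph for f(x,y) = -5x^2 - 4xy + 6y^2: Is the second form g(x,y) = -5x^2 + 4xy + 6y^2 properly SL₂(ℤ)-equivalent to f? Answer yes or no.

D₁ = 136, D₂ = 136
river cycle of f (length 6): (6, 4, -5), (-5, 6, 5), (5, 4, -6), (-6, 8, 3), (3, 10, -3), (-3, 8, 6)
river cycle of g (length 6): (6, 8, -3), (-3, 10, 3), (3, 8, -6), (-6, 4, 5), (5, 6, -5), (-5, 4, 6)
cycles differ ⇒ inequivalent

no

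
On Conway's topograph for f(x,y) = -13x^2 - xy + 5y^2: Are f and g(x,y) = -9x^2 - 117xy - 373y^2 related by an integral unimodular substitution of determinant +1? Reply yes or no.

D₁ = 261, D₂ = 261
river cycle of f (length 8): (5, 11, -7), (-7, 3, 9), (9, 15, -1), (-1, 15, 9), (9, 3, -7), (-7, 11, 5), (5, 9, -9), (-9, 9, 5)
river cycle of g (length 8): (-9, 9, 5), (5, 11, -7), (-7, 3, 9), (9, 15, -1), (-1, 15, 9), (9, 3, -7), (-7, 11, 5), (5, 9, -9)
cycles coincide ⇒ equivalent

yes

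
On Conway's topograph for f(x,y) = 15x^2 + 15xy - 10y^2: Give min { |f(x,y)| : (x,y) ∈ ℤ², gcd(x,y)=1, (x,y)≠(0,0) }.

river: ρ → (-10,25,5)
river: ρ → (5,25,-10)
river: ρ → (-10,15,15)
river: ρ → (15,15,-10)
closes: descent 0, river 4
min |a| on river = 5

5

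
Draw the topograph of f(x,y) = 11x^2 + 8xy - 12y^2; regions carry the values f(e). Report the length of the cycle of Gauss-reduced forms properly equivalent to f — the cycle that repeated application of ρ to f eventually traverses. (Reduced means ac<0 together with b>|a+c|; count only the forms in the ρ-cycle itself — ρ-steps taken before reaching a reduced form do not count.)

D = 592, ⌊√D⌋ = 24
river: ρ → (-12,16,7)
river: ρ → (7,12,-16)
river: ρ → (-16,20,3)
river: ρ → (3,22,-9)
river: ρ → (-9,14,11)
river: ρ → (11,8,-12)
ρ-cycle length = 6 (tail of 0 descent steps not counted)

6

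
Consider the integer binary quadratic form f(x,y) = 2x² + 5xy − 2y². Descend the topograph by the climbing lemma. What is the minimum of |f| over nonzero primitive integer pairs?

river: ρ → (-2,3,4)
river: ρ → (4,5,-1)
river: ρ → (-1,5,4)
river: ρ → (4,3,-2)
river: ρ → (-2,5,2)
river: ρ → (2,3,-4)
river: ρ → (-4,5,1)
river: ρ → (1,5,-4)
river: ρ → (-4,3,2)
river: ρ → (2,5,-2)
closes: descent 0, river 10
min |a| on river = 1

1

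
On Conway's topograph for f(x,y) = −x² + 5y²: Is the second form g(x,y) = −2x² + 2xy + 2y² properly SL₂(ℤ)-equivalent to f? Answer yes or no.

D₁ = 20, D₂ = 20
river cycle of f (length 2): (-1, 4, 1), (1, 4, -1)
river cycle of g (length 2): (2, 2, -2), (-2, 2, 2)
cycles differ ⇒ inequivalent

no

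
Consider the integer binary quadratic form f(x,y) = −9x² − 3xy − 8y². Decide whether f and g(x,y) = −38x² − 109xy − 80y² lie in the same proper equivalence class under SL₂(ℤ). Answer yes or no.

D₁ = -279, D₂ = -279
f is negative-definite; reduce −f:
−f: flip: (9,3,8)→(8,-3,9)
−f: reduced (well bottom): (8,-3,9) with a≤c, −a<b≤a
flip sign back: reduced form of f is (-8,3,-9)
g is negative-definite; reduce −g:
−g: translate: b→33 (≡109 mod 76), so (38,109,80)→(38,33,9)
−g: flip: (38,33,9)→(9,-33,38)
−g: translate: b→3 (≡-33 mod 18), so (9,-33,38)→(9,3,8)
−g: flip: (9,3,8)→(8,-3,9)
−g: reduced (well bottom): (8,-3,9) with a≤c, −a<b≤a
flip sign back: reduced form of g is (-8,3,-9)
reduced forms (-8, 3, -9) vs (-8, 3, -9) ⇒ equivalent

yes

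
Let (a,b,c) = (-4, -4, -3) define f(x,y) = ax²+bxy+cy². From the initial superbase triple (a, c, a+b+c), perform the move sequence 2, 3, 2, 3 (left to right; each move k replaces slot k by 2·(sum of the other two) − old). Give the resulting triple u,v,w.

start (-4,-3,-11) = (f(1,0),f(0,1),f(1,1))
replace slot 2: 2·((-4)+(-11)) − (-3) = -27 → (-4,-27,-11)
replace slot 3: 2·((-4)+(-27)) − (-11) = -51 → (-4,-27,-51)
replace slot 2: 2·((-4)+(-51)) − (-27) = -83 → (-4,-83,-51)
replace slot 3: 2·((-4)+(-83)) − (-51) = -123 → (-4,-83,-123)

-4,-83,-123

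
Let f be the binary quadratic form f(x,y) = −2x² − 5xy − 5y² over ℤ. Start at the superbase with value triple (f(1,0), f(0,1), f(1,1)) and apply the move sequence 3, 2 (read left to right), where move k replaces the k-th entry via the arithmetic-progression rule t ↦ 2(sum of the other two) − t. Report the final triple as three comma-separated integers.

start (-2,-5,-12) = (f(1,0),f(0,1),f(1,1))
replace slot 3: 2·((-2)+(-5)) − (-12) = -2 → (-2,-5,-2)
replace slot 2: 2·((-2)+(-2)) − (-5) = -3 → (-2,-3,-2)

-2,-3,-2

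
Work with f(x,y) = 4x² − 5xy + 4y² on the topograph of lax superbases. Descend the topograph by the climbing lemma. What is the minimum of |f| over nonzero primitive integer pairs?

translate: b→3 (≡-5 mod 8), so (4,-5,4)→(4,3,3)
flip: (4,3,3)→(3,-3,4)
translate: b→3 (≡-3 mod 6), so (3,-3,4)→(3,3,4)
reduced (well bottom): (3,3,4) with a≤c, −a<b≤a
well minimum = a = 3

3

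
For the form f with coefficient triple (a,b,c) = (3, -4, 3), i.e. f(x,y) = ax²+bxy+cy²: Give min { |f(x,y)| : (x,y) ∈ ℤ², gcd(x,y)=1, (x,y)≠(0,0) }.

translate: b→2 (≡-4 mod 6), so (3,-4,3)→(3,2,2)
flip: (3,2,2)→(2,-2,3)
translate: b→2 (≡-2 mod 4), so (2,-2,3)→(2,2,3)
reduced (well bottom): (2,2,3) with a≤c, −a<b≤a
well minimum = a = 2

2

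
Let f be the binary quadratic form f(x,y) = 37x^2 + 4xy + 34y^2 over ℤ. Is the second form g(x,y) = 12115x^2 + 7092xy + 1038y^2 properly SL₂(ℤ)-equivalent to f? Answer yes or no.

D₁ = -5016, D₂ = -5016
f: flip: (37,4,34)→(34,-4,37)
f: reduced (well bottom): (34,-4,37) with a≤c, −a<b≤a
g: flip: (12115,7092,1038)→(1038,-7092,12115)
g: translate: b→-864 (≡-7092 mod 2076), so (1038,-7092,12115)→(1038,-864,181)
g: flip: (1038,-864,181)→(181,864,1038)
g: translate: b→140 (≡864 mod 362), so (181,864,1038)→(181,140,34)
g: flip: (181,140,34)→(34,-140,181)
g: translate: b→-4 (≡-140 mod 68), so (34,-140,181)→(34,-4,37)
g: reduced (well bottom): (34,-4,37) with a≤c, −a<b≤a
reduced forms (34, -4, 37) vs (34, -4, 37) ⇒ equivalent

yes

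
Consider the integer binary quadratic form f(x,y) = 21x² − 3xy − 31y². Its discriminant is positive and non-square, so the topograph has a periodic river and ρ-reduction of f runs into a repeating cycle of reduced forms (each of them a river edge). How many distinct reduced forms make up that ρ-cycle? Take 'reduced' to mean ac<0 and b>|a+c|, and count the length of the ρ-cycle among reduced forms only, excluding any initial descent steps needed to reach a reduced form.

D = 2613, ⌊√D⌋ = 51
descent: ρ → (-31,3,21)
descent: ρ → (21,39,-13)  [lands on river]
river: ρ → (-13,39,21)
river: ρ → (21,45,-7)
river: ρ → (-7,39,39)
river: ρ → (39,39,-7)
river: ρ → (-7,45,21)
ρ-cycle length = 6 (tail of 2 descent steps not counted)

6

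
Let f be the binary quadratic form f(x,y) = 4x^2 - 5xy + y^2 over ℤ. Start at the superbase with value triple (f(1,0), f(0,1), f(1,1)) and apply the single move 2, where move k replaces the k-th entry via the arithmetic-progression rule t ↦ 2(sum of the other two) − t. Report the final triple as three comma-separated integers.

start (4,1,0) = (f(1,0),f(0,1),f(1,1))
replace slot 2: 2·(4+0) − 1 = 7 → (4,7,0)

4,7,0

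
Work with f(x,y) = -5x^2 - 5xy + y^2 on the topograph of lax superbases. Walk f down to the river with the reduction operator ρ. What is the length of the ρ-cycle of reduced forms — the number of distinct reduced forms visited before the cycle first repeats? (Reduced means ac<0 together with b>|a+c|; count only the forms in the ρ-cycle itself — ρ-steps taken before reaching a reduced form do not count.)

D = 45, ⌊√D⌋ = 6
descent: ρ → (1,5,-5)  [lands on river]
river: ρ → (-5,5,1)
ρ-cycle length = 2 (tail of 1 descent step not counted)

2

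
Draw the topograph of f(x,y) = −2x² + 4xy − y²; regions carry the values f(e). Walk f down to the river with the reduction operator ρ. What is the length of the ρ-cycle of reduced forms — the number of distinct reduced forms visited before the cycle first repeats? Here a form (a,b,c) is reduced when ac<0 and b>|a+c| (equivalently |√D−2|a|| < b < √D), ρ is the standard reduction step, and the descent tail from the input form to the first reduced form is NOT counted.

D = 8, ⌊√D⌋ = 2
descent: ρ → (-1,2,1)  [lands on river]
river: ρ → (1,2,-1)
ρ-cycle length = 2 (tail of 1 descent step not counted)

2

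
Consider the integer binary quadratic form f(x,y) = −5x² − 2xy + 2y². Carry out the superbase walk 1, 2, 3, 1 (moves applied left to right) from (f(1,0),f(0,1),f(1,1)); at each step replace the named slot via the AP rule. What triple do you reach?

start (-5,2,-5) = (f(1,0),f(0,1),f(1,1))
replace slot 1: 2·(2+(-5)) − (-5) = -1 → (-1,2,-5)
replace slot 2: 2·((-1)+(-5)) − 2 = -14 → (-1,-14,-5)
replace slot 3: 2·((-1)+(-14)) − (-5) = -25 → (-1,-14,-25)
replace slot 1: 2·((-14)+(-25)) − (-1) = -77 → (-77,-14,-25)

-77,-14,-25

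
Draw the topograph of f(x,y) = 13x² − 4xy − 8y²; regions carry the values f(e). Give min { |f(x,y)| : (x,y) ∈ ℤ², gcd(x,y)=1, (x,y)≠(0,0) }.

descent: ρ → (-8,20,1)  [lands on river]
river: ρ → (1,20,-8)
river: ρ → (-8,12,9)
river: ρ → (9,6,-11)
river: ρ → (-11,16,4)
river: ρ → (4,16,-11)
river: ρ → (-11,6,9)
river: ρ → (9,12,-8)
closes: descent 1, river 8
min |a| on river = 1

1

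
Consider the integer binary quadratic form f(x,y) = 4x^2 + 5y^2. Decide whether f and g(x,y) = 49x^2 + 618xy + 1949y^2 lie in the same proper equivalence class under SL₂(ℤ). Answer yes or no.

D₁ = -80, D₂ = -80
f: reduced (well bottom): (4,0,5) with a≤c, −a<b≤a
g: translate: b→30 (≡618 mod 98), so (49,618,1949)→(49,30,5)
g: flip: (49,30,5)→(5,-30,49)
g: translate: b→0 (≡-30 mod 10), so (5,-30,49)→(5,0,4)
g: flip: (5,0,4)→(4,0,5)
g: reduced (well bottom): (4,0,5) with a≤c, −a<b≤a
reduced forms (4, 0, 5) vs (4, 0, 5) ⇒ equivalent

yes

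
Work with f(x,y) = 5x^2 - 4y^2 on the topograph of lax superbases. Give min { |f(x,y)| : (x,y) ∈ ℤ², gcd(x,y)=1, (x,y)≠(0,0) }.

descent: ρ → (-4,8,1)  [lands on river]
river: ρ → (1,8,-4)
closes: descent 1, river 2
min |a| on river = 1

1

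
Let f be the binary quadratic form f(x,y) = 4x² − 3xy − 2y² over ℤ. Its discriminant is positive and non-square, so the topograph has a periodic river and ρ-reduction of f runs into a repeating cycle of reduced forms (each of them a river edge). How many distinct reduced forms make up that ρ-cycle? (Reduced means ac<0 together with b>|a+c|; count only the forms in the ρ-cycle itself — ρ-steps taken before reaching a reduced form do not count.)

D = 41, ⌊√D⌋ = 6
descent: ρ → (-2,3,4)  [lands on river]
river: ρ → (4,5,-1)
river: ρ → (-1,5,4)
river: ρ → (4,3,-2)
river: ρ → (-2,5,2)
river: ρ → (2,3,-4)
river: ρ → (-4,5,1)
river: ρ → (1,5,-4)
river: ρ → (-4,3,2)
river: ρ → (2,5,-2)
ρ-cycle length = 10 (tail of 1 descent step not counted)

10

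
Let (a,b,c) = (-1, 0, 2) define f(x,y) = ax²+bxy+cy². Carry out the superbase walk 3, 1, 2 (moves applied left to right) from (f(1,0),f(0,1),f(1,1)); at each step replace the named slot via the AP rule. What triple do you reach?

start (-1,2,1) = (f(1,0),f(0,1),f(1,1))
replace slot 3: 2·((-1)+2) − 1 = 1 → (-1,2,1)
replace slot 1: 2·(2+1) − (-1) = 7 → (7,2,1)
replace slot 2: 2·(7+1) − 2 = 14 → (7,14,1)

7,14,1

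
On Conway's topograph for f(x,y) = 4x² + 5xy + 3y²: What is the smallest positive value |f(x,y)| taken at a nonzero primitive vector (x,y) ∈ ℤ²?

translate: b→-3 (≡5 mod 8), so (4,5,3)→(4,-3,2)
flip: (4,-3,2)→(2,3,4)
translate: b→-1 (≡3 mod 4), so (2,3,4)→(2,-1,3)
reduced (well bottom): (2,-1,3) with a≤c, −a<b≤a
well minimum = a = 2

2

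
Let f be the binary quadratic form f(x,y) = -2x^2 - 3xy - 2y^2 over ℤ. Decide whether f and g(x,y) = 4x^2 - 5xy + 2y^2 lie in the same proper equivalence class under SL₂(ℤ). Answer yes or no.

D₁ = -7, D₂ = -7
f is negative-definite; reduce −f:
−f: translate: b→-1 (≡3 mod 4), so (2,3,2)→(2,-1,1)
−f: flip: (2,-1,1)→(1,1,2)
−f: reduced (well bottom): (1,1,2) with a≤c, −a<b≤a
flip sign back: reduced form of f is (-1,-1,-2)
g: translate: b→3 (≡-5 mod 8), so (4,-5,2)→(4,3,1)
g: flip: (4,3,1)→(1,-3,4)
g: translate: b→1 (≡-3 mod 2), so (1,-3,4)→(1,1,2)
g: reduced (well bottom): (1,1,2) with a≤c, −a<b≤a
reduced forms (-1, -1, -2) vs (1, 1, 2) ⇒ inequivalent

no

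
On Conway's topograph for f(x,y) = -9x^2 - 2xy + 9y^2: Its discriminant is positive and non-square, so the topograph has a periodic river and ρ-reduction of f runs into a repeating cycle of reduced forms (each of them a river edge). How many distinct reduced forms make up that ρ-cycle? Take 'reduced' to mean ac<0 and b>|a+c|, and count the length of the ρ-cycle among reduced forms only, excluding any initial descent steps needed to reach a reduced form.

D = 328, ⌊√D⌋ = 18
descent: ρ → (9,2,-9)  [lands on river]
river: ρ → (-9,16,2)
river: ρ → (2,16,-9)
river: ρ → (-9,2,9)
river: ρ → (9,16,-2)
river: ρ → (-2,16,9)
ρ-cycle length = 6 (tail of 1 descent step not counted)

6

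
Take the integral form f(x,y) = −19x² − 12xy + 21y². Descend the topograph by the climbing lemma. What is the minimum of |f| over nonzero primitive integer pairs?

descent: ρ → (21,12,-19)  [lands on river]
river: ρ → (-19,26,14)
river: ρ → (14,30,-15)
river: ρ → (-15,30,14)
river: ρ → (14,26,-19)
river: ρ → (-19,12,21)
river: ρ → (21,30,-10)
river: ρ → (-10,30,21)
closes: descent 1, river 8
min |a| on river = 10

10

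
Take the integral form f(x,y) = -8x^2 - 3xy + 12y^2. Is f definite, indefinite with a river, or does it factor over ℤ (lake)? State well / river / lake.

D = b²−4ac = (-3)² − 4·(-8)·12 = 393
D > 0 non-square ⇒ indefinite ⇒ periodic river

river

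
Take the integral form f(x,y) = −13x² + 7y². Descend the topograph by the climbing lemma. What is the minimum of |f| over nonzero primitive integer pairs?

descent: ρ → (7,14,-6)  [lands on river]
river: ρ → (-6,10,11)
river: ρ → (11,12,-5)
river: ρ → (-5,18,2)
river: ρ → (2,18,-5)
river: ρ → (-5,12,11)
river: ρ → (11,10,-6)
river: ρ → (-6,14,7)
closes: descent 1, river 8
min |a| on river = 2

2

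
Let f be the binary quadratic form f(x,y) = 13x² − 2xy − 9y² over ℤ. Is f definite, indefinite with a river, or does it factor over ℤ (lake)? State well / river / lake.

D = b²−4ac = (-2)² − 4·13·(-9) = 472
D > 0 non-square ⇒ indefinite ⇒ periodic river

river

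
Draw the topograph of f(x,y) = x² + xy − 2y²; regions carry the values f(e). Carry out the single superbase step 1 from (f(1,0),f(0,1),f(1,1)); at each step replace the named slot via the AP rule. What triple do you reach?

start (1,-2,0) = (f(1,0),f(0,1),f(1,1))
replace slot 1: 2·((-2)+0) − 1 = -5 → (-5,-2,0)

-5,-2,0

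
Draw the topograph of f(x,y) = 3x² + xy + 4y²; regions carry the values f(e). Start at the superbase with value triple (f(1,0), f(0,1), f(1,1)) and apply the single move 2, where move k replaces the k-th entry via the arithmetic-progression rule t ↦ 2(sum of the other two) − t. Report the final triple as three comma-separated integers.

start (3,4,8) = (f(1,0),f(0,1),f(1,1))
replace slot 2: 2·(3+8) − 4 = 18 → (3,18,8)

3,18,8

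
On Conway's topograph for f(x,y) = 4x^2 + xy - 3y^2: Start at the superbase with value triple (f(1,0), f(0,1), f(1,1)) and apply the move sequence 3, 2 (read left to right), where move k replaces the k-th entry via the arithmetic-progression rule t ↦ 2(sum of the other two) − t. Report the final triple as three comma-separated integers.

start (4,-3,2) = (f(1,0),f(0,1),f(1,1))
replace slot 3: 2·(4+(-3)) − 2 = 0 → (4,-3,0)
replace slot 2: 2·(4+0) − (-3) = 11 → (4,11,0)

4,11,0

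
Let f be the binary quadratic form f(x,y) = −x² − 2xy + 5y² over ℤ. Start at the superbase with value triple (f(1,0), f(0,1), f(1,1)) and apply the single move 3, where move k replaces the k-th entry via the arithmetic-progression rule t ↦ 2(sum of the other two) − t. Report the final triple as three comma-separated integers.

start (-1,5,2) = (f(1,0),f(0,1),f(1,1))
replace slot 3: 2·((-1)+5) − 2 = 6 → (-1,5,6)

-1,5,6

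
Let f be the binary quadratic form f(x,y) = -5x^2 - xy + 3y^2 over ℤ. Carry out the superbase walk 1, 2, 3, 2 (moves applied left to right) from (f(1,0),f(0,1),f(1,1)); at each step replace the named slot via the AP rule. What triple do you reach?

start (-5,3,-3) = (f(1,0),f(0,1),f(1,1))
replace slot 1: 2·(3+(-3)) − (-5) = 5 → (5,3,-3)
replace slot 2: 2·(5+(-3)) − 3 = 1 → (5,1,-3)
replace slot 3: 2·(5+1) − (-3) = 15 → (5,1,15)
replace slot 2: 2·(5+15) − 1 = 39 → (5,39,15)

5,39,15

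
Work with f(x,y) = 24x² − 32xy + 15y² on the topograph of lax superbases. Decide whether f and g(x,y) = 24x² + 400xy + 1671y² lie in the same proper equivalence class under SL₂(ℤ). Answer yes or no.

D₁ = -416, D₂ = -416
f: translate: b→16 (≡-32 mod 48), so (24,-32,15)→(24,16,7)
f: flip: (24,16,7)→(7,-16,24)
f: translate: b→-2 (≡-16 mod 14), so (7,-16,24)→(7,-2,15)
f: reduced (well bottom): (7,-2,15) with a≤c, −a<b≤a
g: translate: b→16 (≡400 mod 48), so (24,400,1671)→(24,16,7)
g: flip: (24,16,7)→(7,-16,24)
g: translate: b→-2 (≡-16 mod 14), so (7,-16,24)→(7,-2,15)
g: reduced (well bottom): (7,-2,15) with a≤c, −a<b≤a
reduced forms (7, -2, 15) vs (7, -2, 15) ⇒ equivalent

yes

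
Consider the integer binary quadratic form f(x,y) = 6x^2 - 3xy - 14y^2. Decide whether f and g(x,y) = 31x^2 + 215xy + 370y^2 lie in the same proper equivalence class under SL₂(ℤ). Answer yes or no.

D₁ = 345, D₂ = 345
river cycle of f (length 10): (6, 9, -11), (-11, 13, 4), (4, 11, -14), (-14, 17, 1), (1, 17, -14), (-14, 11, 4), (4, 13, -11), (-11, 9, 6), (6, 15, -5), (-5, 15, 6)
river cycle of g (length 10): (4, 11, -14), (-14, 17, 1), (1, 17, -14), (-14, 11, 4), (4, 13, -11), (-11, 9, 6), (6, 15, -5), (-5, 15, 6), (6, 9, -11), (-11, 13, 4)
cycles coincide ⇒ equivalent

yes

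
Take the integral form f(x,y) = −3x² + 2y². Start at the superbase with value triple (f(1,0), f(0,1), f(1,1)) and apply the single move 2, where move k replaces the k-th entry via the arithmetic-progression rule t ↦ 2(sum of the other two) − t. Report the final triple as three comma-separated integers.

start (-3,2,-1) = (f(1,0),f(0,1),f(1,1))
replace slot 2: 2·((-3)+(-1)) − 2 = -10 → (-3,-10,-1)

-3,-10,-1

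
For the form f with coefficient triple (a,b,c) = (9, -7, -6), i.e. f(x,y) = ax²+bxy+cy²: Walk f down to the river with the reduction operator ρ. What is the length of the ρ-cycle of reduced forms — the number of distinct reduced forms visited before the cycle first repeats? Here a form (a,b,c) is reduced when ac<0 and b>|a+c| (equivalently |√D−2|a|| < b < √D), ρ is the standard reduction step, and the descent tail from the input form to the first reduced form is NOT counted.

D = 265, ⌊√D⌋ = 16
descent: ρ → (-6,7,9)  [lands on river]
river: ρ → (9,11,-4)
river: ρ → (-4,13,6)
river: ρ → (6,11,-6)
river: ρ → (-6,13,4)
river: ρ → (4,11,-9)
river: ρ → (-9,7,6)
river: ρ → (6,5,-10)
river: ρ → (-10,15,1)
river: ρ → (1,15,-10)
river: ρ → (-10,5,6)
river: ρ → (6,7,-9)
river: ρ → (-9,11,4)
river: ρ → (4,13,-6)
river: ρ → (-6,11,6)
river: ρ → (6,13,-4)
river: ρ → (-4,11,9)
river: ρ → (9,7,-6)
river: ρ → (-6,5,10)
river: ρ → (10,15,-1)
river: ρ → (-1,15,10)
river: ρ → (10,5,-6)
ρ-cycle length = 22 (tail of 1 descent step not counted)

22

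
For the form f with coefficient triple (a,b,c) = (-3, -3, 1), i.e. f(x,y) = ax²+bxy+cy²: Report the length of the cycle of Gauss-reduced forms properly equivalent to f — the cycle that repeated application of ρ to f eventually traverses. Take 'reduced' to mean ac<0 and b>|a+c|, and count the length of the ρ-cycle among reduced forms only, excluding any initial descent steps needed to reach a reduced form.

D = 21, ⌊√D⌋ = 4
descent: ρ → (1,3,-3)  [lands on river]
river: ρ → (-3,3,1)
ρ-cycle length = 2 (tail of 1 descent step not counted)

2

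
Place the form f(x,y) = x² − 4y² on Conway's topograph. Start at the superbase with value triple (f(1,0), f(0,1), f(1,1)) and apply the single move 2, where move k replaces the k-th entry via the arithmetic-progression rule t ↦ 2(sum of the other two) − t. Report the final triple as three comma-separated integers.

start (1,-4,-3) = (f(1,0),f(0,1),f(1,1))
replace slot 2: 2·(1+(-3)) − (-4) = 0 → (1,0,-3)

1,0,-3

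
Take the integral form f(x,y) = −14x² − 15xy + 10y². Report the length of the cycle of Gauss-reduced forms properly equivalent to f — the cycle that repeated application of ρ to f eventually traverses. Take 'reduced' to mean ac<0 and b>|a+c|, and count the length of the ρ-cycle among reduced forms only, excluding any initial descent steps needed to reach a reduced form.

D = 785, ⌊√D⌋ = 28
descent: ρ → (10,15,-14)  [lands on river]
river: ρ → (-14,13,11)
river: ρ → (11,9,-16)
river: ρ → (-16,23,4)
river: ρ → (4,25,-10)
river: ρ → (-10,15,14)
river: ρ → (14,13,-11)
river: ρ → (-11,9,16)
river: ρ → (16,23,-4)
river: ρ → (-4,25,10)
ρ-cycle length = 10 (tail of 1 descent step not counted)

10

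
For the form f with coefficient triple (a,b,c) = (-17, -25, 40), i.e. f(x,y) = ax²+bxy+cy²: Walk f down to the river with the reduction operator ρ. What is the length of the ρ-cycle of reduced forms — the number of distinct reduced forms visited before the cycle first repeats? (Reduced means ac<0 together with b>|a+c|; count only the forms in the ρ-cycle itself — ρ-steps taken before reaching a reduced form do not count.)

D = 3345, ⌊√D⌋ = 57
descent: ρ → (40,25,-17)  [lands on river]
river: ρ → (-17,43,22)
river: ρ → (22,45,-15)
river: ρ → (-15,45,22)
river: ρ → (22,43,-17)
river: ρ → (-17,25,40)
river: ρ → (40,55,-2)
river: ρ → (-2,57,12)
river: ρ → (12,39,-38)
river: ρ → (-38,37,13)
river: ρ → (13,41,-32)
river: ρ → (-32,23,22)
river: ρ → (22,21,-33)
river: ρ → (-33,45,10)
river: ρ → (10,55,-8)
river: ρ → (-8,57,3)
river: ρ → (3,57,-8)
river: ρ → (-8,55,10)
river: ρ → (10,45,-33)
river: ρ → (-33,21,22)
river: ρ → (22,23,-32)
river: ρ → (-32,41,13)
river: ρ → (13,37,-38)
river: ρ → (-38,39,12)
river: ρ → (12,57,-2)
river: ρ → (-2,55,40)
ρ-cycle length = 26 (tail of 1 descent step not counted)

26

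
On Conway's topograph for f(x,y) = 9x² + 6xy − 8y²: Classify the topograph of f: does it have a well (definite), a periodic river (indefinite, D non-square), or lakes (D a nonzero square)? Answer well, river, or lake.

D = b²−4ac = 6² − 4·9·(-8) = 324
D = 18² is a perfect square ⇒ form factors over ℤ ⇒ lakes

lake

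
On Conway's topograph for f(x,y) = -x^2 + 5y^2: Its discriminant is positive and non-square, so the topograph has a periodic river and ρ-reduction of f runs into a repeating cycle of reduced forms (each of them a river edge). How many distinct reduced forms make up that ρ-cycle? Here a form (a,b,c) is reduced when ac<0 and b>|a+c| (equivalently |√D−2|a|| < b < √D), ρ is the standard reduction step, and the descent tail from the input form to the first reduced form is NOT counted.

D = 20, ⌊√D⌋ = 4
descent: ρ → (5,0,-1)
descent: ρ → (-1,4,1)  [lands on river]
river: ρ → (1,4,-1)
ρ-cycle length = 2 (tail of 2 descent steps not counted)

2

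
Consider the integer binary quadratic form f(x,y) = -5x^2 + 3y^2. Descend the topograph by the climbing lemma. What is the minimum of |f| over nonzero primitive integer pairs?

descent: ρ → (3,6,-2)  [lands on river]
river: ρ → (-2,6,3)
closes: descent 1, river 2
min |a| on river = 2

2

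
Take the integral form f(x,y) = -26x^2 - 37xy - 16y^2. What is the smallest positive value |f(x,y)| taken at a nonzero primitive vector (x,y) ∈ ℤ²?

translate: b→-15 (≡37 mod 52), so (26,37,16)→(26,-15,5)
flip: (26,-15,5)→(5,15,26)
translate: b→5 (≡15 mod 10), so (5,15,26)→(5,5,16)
reduced (well bottom): (5,5,16) with a≤c, −a<b≤a
well minimum |f| = |-5| = 5 (negative-definite)

5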